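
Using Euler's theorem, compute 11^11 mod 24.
By Euler: 11^{8} ≡ 1 (mod 24) since gcd(11, 24) = 1. 11 = 1×8 + 3. So 11^{11} ≡ 11^{3} ≡ 11 (mod 24)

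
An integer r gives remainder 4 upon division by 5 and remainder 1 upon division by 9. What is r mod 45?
M = 5 × 9 = 45. M₁ = 9, y₁ ≡ 4 mod 5. M₂ = 5, y₂ ≡ 2 mod 9. r = 4×9×4 + 1×5×2 ≡ 19 mod 45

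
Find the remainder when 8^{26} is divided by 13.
By Fermat: 8^{12} ≡ 1 (mod 13). 26 = 2×12 + 2. So 8^{26} ≡ 8^{2} ≡ 12 (mod 13)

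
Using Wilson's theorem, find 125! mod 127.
(126)! = (125)! × (126) ≡ -1 mod 127. So (125)! ≡ -1 × (126)^(-1) ≡ (-1)×(-1) = 1 mod 127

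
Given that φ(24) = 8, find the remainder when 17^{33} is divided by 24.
By Euler: 17^{8} ≡ 1 (mod 24) since gcd(17, 24) = 1. 33 = 4×8 + 1. So 17^{33} ≡ 17^{1} ≡ 17 (mod 24)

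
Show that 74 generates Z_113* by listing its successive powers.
74^1, 74^2, ..., 74^{112} mod 113: [74, 52, 6, 105, 86, 36, 65, 64, 103, 51, 45, 53, 80, 44, 92, 28, 38, 100, 55, 2, 35, 104, 12, 97, 59, 72, 17, 15, 93, 102, 90, 106, 47, 88, 71, 56, 76, 87, 110, 4, 70, 95, 24, 81, 5, 31, 34, 30, 73, 91, 67, 99, 94, 63, 29, 112, 39, 61, 107, 8, 27, 77, 48, 49, 10, 62, 68, 60, 33, 69, 21, 85, 75, 13, 58, 111, 78, 9, 101, 16, 54, 41, 96, 98, 20, 11, 23, 7, 66, 25, 42, 57, 37, 26, 3, 109, 43, 18, 89, 32, 108, 82, 79, 83, 40, 22, 46, 14, 19, 50, 84, 1]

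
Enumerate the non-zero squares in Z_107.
Quadratic residues modulo 107: {1, 3, 4, 9, 10, 11, 12, 13, 14, 16, 19, 23, 25, 27, 29, 30, 33, 34, 35, 36, 37, 39, 40, 41, 42, 44, 47, 48, 49, 52, 53, 56, 57, 61, 62, 64, 69, 75, 76, 79, 81, 83, 85, 86, 87, 89, 90, 92, 99, 100, 101, 102, 105}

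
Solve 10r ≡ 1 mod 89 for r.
Since 89 is prime, by Fermat 10^(-1) ≡ 10^{87} ≡ 9 mod 89. Verify: 10 × 9 = 90 ≡ 1 mod 89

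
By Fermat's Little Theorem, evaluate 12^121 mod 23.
By Fermat: 12^{22} ≡ 1 mod 23. 121 = 5×22 + 11. So 12^{121} ≡ 12^{11} ≡ 1 mod 23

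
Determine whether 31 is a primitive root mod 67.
ord_67(31) divides 66. For each prime q|66: 31^{33}≡66, 31^{22}≡29, 31^{6}≡40, none ≡ 1. So 31 has order 66 and is a primitive root mod 67.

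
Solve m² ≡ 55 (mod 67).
The square roots of 55 mod 67 are 16 and 51. Verify: 16² = 256 ≡ 55 (mod 67)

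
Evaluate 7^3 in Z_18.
7^{3} = 343 ≡ 1 (mod 18)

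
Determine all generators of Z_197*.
There are φ(196) = 84 primitive roots mod 197: {2, 3, 5, 8, 11, 12, 13, 17, 18, 21, 27, 30, 31, 32, 35, 38, 44, 45, 46, 48, 50, 52, 56, 57, 58, 66, 67, 71, 72, 73, 74, 75, 78, 79, 80, 82, 86, 89, 91, 94, 95, 98, 99, 102, 103, 106, 108, 111, 115, 117, 118, 119, 122, 123, 124, 125, 126, 130, 131, 139, 140, 141, 145, 147, 149, 151, 152, 153, 159, 162, 165, 166, 167, 170, 176, 179, 180, 184, 185, 186, 189, 192, 194, 195}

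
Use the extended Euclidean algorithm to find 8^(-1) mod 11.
Extended GCD: 8(-4) + 11(3) = 1. So 8^(-1) ≡ -4 ≡ 7 mod 11. Verify: 8 × 7 = 56 ≡ 1 mod 11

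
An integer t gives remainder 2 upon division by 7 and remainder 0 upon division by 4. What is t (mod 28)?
M = 7 × 4 = 28. M₁ = 4, y₁ ≡ 2 (mod 7). M₂ = 7, y₂ ≡ 3 (mod 4). t = 2×4×2 + 0×7×3 ≡ 16 (mod 28)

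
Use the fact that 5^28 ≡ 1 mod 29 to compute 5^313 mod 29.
By Fermat: 5^{28} ≡ 1 mod 29. 313 ≡ 5 mod 28. So 5^{313} ≡ 5^{5} ≡ 22 mod 29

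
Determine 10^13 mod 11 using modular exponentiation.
Using Fermat: 10^{10} ≡ 1 mod 11. 13 ≡ 3 mod 10. So 10^{13} ≡ 10^{3} ≡ 10 mod 11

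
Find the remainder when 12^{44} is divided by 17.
By Fermat: 12^{16} ≡ 1 mod 17. 44 = 2×16 + 12. So 12^{44} ≡ 12^{12} ≡ 4 mod 17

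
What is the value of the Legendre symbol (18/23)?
(18/23) = 18^{11} mod 23 = 1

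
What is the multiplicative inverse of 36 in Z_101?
Since 101 is prime, by Fermat 36^(-1) ≡ 36^{99} ≡ 87 (mod 101). Verify: 36 × 87 = 3132 ≡ 1 (mod 101)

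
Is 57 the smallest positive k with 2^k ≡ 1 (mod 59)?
Powers of 2 mod 59: 2^1≡2, 2^2≡4, 2^3≡8, 2^4≡16, 2^5≡32, 2^6≡5, 2^7≡10, 2^8≡20, 2^9≡40, 2^10≡21, 2^11≡42, 2^12≡25, 2^13≡50, 2^14≡41, 2^15≡23, 2^16≡46, 2^17≡33, 2^18≡7, 2^19≡14, 2^20≡28, 2^21≡56, 2^22≡53, 2^23≡47, 2^24≡35, 2^25≡11, 2^26≡22, 2^27≡44, 2^28≡29, 2^29≡58, 2^30≡57, 2^31≡55, 2^32≡51, 2^33≡43, 2^34≡27, 2^35≡54, 2^36≡49, 2^37≡39, 2^38≡19, 2^39≡38, 2^40≡17, 2^41≡34, 2^42≡9, 2^43≡18, 2^44≡36, 2^45≡13, 2^46≡26, 2^47≡52, 2^48≡45, 2^49≡31, 2^50≡3, 2^51≡6, 2^52≡12, 2^53≡24, 2^54≡48, 2^55≡37, 2^56≡15, 2^57≡30, 2^58≡1. 2^57≡30≢1, so ord ≠ 57. No, the actual order is 58.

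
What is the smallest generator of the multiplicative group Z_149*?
g = 2. Powers: [2, 4, 8, 16, 32, 64, 128, ...] generates all 148 non-zero residues.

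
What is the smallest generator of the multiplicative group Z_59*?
g = 2. For each prime q|58: 2^{29}≡58, 2^{2}≡4, none ≡ 1, so ord_59(2) = 58 and 2 is a primitive root.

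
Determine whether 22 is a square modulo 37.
By Euler's criterion: 22^{18} ≡ 36 (mod 37). Since this equals -1 (≡ 36), 22 is not a QR.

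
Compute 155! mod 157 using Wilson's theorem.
(156)! = (155)! × (156) ≡ -1 mod 157. So (155)! ≡ -1 × (156)^(-1) ≡ (-1)×(-1) = 1 mod 157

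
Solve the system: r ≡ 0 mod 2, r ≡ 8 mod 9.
M = 2 × 9 = 18. M₁ = 9, y₁ ≡ 1 mod 2. M₂ = 2, y₂ ≡ 5 mod 9. r = 0×9×1 + 8×2×5 ≡ 8 mod 18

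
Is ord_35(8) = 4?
Powers of 8 mod 35: 8^1≡8, 8^2≡29, 8^3≡22, 8^4≡1. First k with 8^k≡1 is k=4. Yes, ord_35(8) = 4.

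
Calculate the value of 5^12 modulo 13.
Using Fermat: 5^{12} ≡ 1 mod 13. 12 ≡ 0 mod 12. So 5^{12} ≡ 5^{0} ≡ 1 mod 13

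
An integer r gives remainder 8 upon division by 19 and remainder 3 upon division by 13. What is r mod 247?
M = 19 × 13 = 247. M₁ = 13, y₁ ≡ 3 mod 19. M₂ = 19, y₂ ≡ 11 mod 13. r = 8×13×3 + 3×19×11 ≡ 198 mod 247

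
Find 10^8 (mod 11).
By repeated squaring (mod 11): 10^{1}≡10, 10^{2}≡1, 10^{4}≡1, 10^{8}≡1. So 10^{8} ≡ 1 (mod 11)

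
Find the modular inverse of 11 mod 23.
Since 23 is prime, by Fermat 11^(-1) ≡ 11^{21} ≡ 21 (mod 23). Verify: 11 × 21 = 231 ≡ 1 (mod 23)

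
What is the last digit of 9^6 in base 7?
Using Fermat: 9^{6} ≡ 1 (mod 7). 6 ≡ 0 (mod 6). So 9^{6} ≡ 9^{0} ≡ 1 (mod 7)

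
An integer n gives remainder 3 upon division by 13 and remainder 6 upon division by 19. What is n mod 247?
M = 13 × 19 = 247. M₁ = 19, y₁ ≡ 11 mod 13. M₂ = 13, y₂ ≡ 3 mod 19. n = 3×19×11 + 6×13×3 ≡ 120 mod 247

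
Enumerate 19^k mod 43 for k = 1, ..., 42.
19^1, 19^2, ..., 19^{42} mod 43: [19, 17, 22, 31, 30, 11, 37, 15, 27, 40, 29, 35, 20, 36, 39, 10, 18, 41, 5, 9, 42, 24, 26, 21, 12, 13, 32, 6, 28, 16, 3, 14, 8, 23, 7, 4, 33, 25, 2, 38, 34, 1]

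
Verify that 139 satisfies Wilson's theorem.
(138)! mod 139 = 138. Since this equals -1 (mod 139), Wilson confirms 139 is prime.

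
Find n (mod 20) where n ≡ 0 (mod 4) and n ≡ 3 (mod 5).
M = 4 × 5 = 20. M₁ = 5, y₁ ≡ 1 (mod 4). M₂ = 4, y₂ ≡ 4 (mod 5). n = 0×5×1 + 3×4×4 ≡ 8 (mod 20)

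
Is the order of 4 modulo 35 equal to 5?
Powers of 4 mod 35: 4^1≡4, 4^2≡16, 4^3≡29, 4^4≡11, 4^5≡9, 4^6≡1. 4^5≡9≢1, so ord ≠ 5. No, the actual order is 6.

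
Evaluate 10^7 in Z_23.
By repeated squaring (mod 23): 10^{1}≡10, 10^{2}≡8, 10^{4}≡18. Then 10^{7} = 10^{4+2+1} ≡ 18 × 8 × 10 ≡ 14 (mod 23)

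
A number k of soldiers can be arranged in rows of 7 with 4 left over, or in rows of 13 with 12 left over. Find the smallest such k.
M = 7 × 13 = 91. M₁ = 13, y₁ ≡ 6 mod 7. M₂ = 7, y₂ ≡ 2 mod 13. k = 4×13×6 + 12×7×2 ≡ 25 mod 91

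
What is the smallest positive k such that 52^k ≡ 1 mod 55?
Powers of 52 mod 55: 52^1≡52, 52^2≡9, 52^3≡28, 52^4≡26, 52^5≡32, 52^6≡14, 52^7≡13, 52^8≡16, 52^9≡7, 52^10≡34, 52^11≡8, 52^12≡31, 52^13≡17, 52^14≡4, 52^15≡43, 52^16≡36, 52^17≡2, 52^18≡49, 52^19≡18, 52^20≡1. ord_55(52) = 20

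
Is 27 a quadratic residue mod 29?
By Euler's criterion: 27^{14} ≡ 28 mod 29. Since this equals -1 (≡ 28), 27 is not a QR.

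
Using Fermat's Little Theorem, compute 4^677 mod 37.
By Fermat: 4^{36} ≡ 1 (mod 37). 677 ≡ 29 (mod 36). So 4^{677} ≡ 4^{29} ≡ 21 (mod 37)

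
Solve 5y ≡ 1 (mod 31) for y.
Since 31 is prime, by Fermat 5^(-1) ≡ 5^{29} ≡ 25 (mod 31). Verify: 5 × 25 = 125 ≡ 1 (mod 31)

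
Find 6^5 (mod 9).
By repeated squaring (mod 9): 6^{1}≡6, 6^{2}≡0, 6^{4}≡0. Then 6^{5} = 6^{4+1} ≡ 0 × 6 ≡ 0 (mod 9)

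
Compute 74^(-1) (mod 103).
Since 103 is prime, by Fermat 74^(-1) ≡ 74^{101} ≡ 71 (mod 103). Verify: 74 × 71 = 5254 ≡ 1 (mod 103)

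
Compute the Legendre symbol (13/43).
(13/43) = 13^{21} mod 43 = 1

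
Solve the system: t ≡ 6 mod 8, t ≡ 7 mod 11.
M = 8 × 11 = 88. M₁ = 11, y₁ ≡ 3 mod 8. M₂ = 8, y₂ ≡ 7 mod 11. t = 6×11×3 + 7×8×7 ≡ 62 mod 88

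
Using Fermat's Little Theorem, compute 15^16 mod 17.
By Fermat's Little Theorem, 15^{16} ≡ 1 (mod 17) since 17 is prime and gcd(15, 17) = 1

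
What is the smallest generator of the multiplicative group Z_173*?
g = 2. Powers: [2, 4, 8, 16, 32, 64, 128, ...] generates all 172 non-zero residues.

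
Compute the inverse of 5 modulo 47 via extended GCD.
Extended GCD: 5(19) + 47(-2) = 1. So 5^(-1) ≡ 19 (mod 47). Verify: 5 × 19 = 95 ≡ 1 (mod 47)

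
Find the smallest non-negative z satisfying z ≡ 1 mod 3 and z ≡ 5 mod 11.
M = 3 × 11 = 33. M₁ = 11, y₁ ≡ 2 mod 3. M₂ = 3, y₂ ≡ 4 mod 11. z = 1×11×2 + 5×3×4 ≡ 16 mod 33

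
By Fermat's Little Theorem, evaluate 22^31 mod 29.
By Fermat: 22^{28} ≡ 1 mod 29. So 22^{31} = 22^{28} · 22^{3} ≡ 22^{3} ≡ 5 mod 29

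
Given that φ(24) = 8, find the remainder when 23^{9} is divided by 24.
By Euler: 23^{8} ≡ 1 (mod 24) since gcd(23, 24) = 1. 9 = 1×8 + 1. So 23^{9} ≡ 23^{1} ≡ 23 (mod 24)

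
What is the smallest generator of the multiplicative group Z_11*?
g = 2. For each prime q|10: 2^{5}≡10, 2^{2}≡4, none ≡ 1, so ord_11(2) = 10 and 2 is a primitive root.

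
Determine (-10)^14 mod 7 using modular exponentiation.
Using Fermat: (-10)^{6} ≡ 1 (mod 7). 14 ≡ 2 (mod 6). So (-10)^{14} ≡ (-10)^{2} ≡ 2 (mod 7)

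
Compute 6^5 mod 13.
By repeated squaring (mod 13): 6^{1}≡6, 6^{2}≡10, 6^{4}≡9. Then 6^{5} = 6^{4+1} ≡ 9 × 6 ≡ 2 (mod 13)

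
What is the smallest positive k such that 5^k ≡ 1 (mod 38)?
Powers of 5 mod 38: 5^1≡5, 5^2≡25, 5^3≡11, 5^4≡17, 5^5≡9, 5^6≡7, 5^7≡35, 5^8≡23, 5^9≡1. Order = 9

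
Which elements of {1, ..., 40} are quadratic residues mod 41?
QRs mod 41: {1, 2, 4, 5, 8, 9, 10, 16, 18, 20, 21, 23, 25, 31, 32, 33, 36, 37, 39, 40}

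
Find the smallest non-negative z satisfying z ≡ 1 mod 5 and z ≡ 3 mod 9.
M = 5 × 9 = 45. M₁ = 9, y₁ ≡ 4 mod 5. M₂ = 5, y₂ ≡ 2 mod 9. z = 1×9×4 + 3×5×2 ≡ 21 mod 45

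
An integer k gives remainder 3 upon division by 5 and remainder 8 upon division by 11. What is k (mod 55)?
M = 5 × 11 = 55. M₁ = 11, y₁ ≡ 1 (mod 5). M₂ = 5, y₂ ≡ 9 (mod 11). k = 3×11×1 + 8×5×9 ≡ 8 (mod 55)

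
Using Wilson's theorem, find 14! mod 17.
(16)! = (14)! × (15) × (16) ≡ -1 mod 17. So (14)! ≡ -1 × [(16)(15)]^(-1) ≡ 8 mod 17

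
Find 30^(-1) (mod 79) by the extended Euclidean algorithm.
Extended GCD: 30(29) + 79(-11) = 1. So 30^(-1) ≡ 29 (mod 79). Verify: 30 × 29 = 870 ≡ 1 (mod 79)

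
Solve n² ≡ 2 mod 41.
The square roots of 2 mod 41 are 17 and 24. Verify: 17² = 289 ≡ 2 mod 41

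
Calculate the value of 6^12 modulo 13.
Using Fermat: 6^{12} ≡ 1 (mod 13). 12 ≡ 0 (mod 12). So 6^{12} ≡ 6^{0} ≡ 1 (mod 13)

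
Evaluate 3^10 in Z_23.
By repeated squaring mod 23: 3^{1}≡3, 3^{2}≡9, 3^{4}≡12, 3^{8}≡6. Then 3^{10} = 3^{8+2} ≡ 6 × 9 ≡ 8 mod 23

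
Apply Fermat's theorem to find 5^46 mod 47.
By Fermat's Little Theorem, 5^{46} ≡ 1 mod 47 since 47 is prime and gcd(5, 47) = 1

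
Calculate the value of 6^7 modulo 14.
By repeated squaring (mod 14): 6^{1}≡6, 6^{2}≡8, 6^{4}≡8. Then 6^{7} = 6^{4+2+1} ≡ 8 × 8 × 6 ≡ 6 (mod 14)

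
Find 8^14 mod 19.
By repeated squaring mod 19: 8^{1}≡8, 8^{2}≡7, 8^{4}≡11, 8^{8}≡7. Then 8^{14} = 8^{8+4+2} ≡ 7 × 11 × 7 ≡ 7 mod 19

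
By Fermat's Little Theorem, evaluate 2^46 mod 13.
By Fermat: 2^{12} ≡ 1 (mod 13). 46 = 3×12 + 10. So 2^{46} ≡ 2^{10} ≡ 10 (mod 13)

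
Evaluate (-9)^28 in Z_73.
By repeated squaring (mod 73): (-9)^{1}≡64, (-9)^{2}≡8, (-9)^{4}≡64, (-9)^{8}≡8, (-9)^{16}≡64. Then (-9)^{28} = (-9)^{16+8+4} ≡ 64 × 8 × 64 ≡ 64 (mod 73)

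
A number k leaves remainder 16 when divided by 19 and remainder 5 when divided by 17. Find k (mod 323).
M = 19 × 17 = 323. M₁ = 17, y₁ ≡ 9 (mod 19). M₂ = 19, y₂ ≡ 9 (mod 17). k = 16×17×9 + 5×19×9 ≡ 73 (mod 323)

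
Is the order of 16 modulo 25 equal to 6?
Powers of 16 mod 25: 16^1≡16, 16^2≡6, 16^3≡21, 16^4≡11, 16^5≡1. Already 16^5≡1, so the order is 5 < 6. No, the actual order is 5.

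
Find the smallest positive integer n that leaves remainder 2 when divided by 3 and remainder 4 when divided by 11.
M = 3 × 11 = 33. M₁ = 11, y₁ ≡ 2 (mod 3). M₂ = 3, y₂ ≡ 4 (mod 11). n = 2×11×2 + 4×3×4 ≡ 26 (mod 33)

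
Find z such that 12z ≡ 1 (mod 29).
Since 29 is prime, by Fermat 12^(-1) ≡ 12^{27} ≡ 17 (mod 29). Verify: 12 × 17 = 204 ≡ 1 (mod 29)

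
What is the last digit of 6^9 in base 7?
Using Fermat: 6^{6} ≡ 1 mod 7. 9 ≡ 3 mod 6. So 6^{9} ≡ 6^{3} ≡ 6 mod 7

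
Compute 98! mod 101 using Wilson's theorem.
(100)! = (98)! × (99) × (100) ≡ -1 mod 101. So (98)! ≡ -1 × [(100)(99)]^(-1) ≡ 50 mod 101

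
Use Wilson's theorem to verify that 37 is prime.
(36)! mod 37 = 36. Since this equals -1 mod 37, Wilson confirms 37 is prime.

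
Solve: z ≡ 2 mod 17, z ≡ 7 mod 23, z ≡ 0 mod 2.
M = 17 × 23 × 2 = 782. M₁ = 46, y₁ ≡ 10 mod 17. M₂ = 34, y₂ ≡ 21 mod 23. M₃ = 391, y₃ ≡ 1 mod 2. z = 2×46×10 + 7×34×21 + 0×391×1 ≡ 444 mod 782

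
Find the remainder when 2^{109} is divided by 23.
By Fermat: 2^{22} ≡ 1 mod 23. 109 = 4×22 + 21. So 2^{109} ≡ 2^{21} ≡ 12 mod 23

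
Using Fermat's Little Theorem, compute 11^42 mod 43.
By Fermat's Little Theorem, 11^{42} ≡ 1 (mod 43) since 43 is prime and gcd(11, 43) = 1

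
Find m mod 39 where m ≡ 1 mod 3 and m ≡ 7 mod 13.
M = 3 × 13 = 39. M₁ = 13, y₁ ≡ 1 mod 3. M₂ = 3, y₂ ≡ 9 mod 13. m = 1×13×1 + 7×3×9 ≡ 7 mod 39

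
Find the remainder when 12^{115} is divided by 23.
By Fermat: 12^{22} ≡ 1 (mod 23). 115 = 5×22 + 5. So 12^{115} ≡ 12^{5} ≡ 18 (mod 23)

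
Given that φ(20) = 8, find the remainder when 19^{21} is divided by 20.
By Euler: 19^{8} ≡ 1 mod 20 since gcd(19, 20) = 1. 21 = 2×8 + 5. So 19^{21} ≡ 19^{5} ≡ 19 mod 20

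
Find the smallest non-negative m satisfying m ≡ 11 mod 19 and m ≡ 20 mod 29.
M = 19 × 29 = 551. M₁ = 29, y₁ ≡ 2 mod 19. M₂ = 19, y₂ ≡ 26 mod 29. m = 11×29×2 + 20×19×26 ≡ 49 mod 551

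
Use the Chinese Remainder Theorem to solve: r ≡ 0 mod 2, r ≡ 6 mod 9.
M = 2 × 9 = 18. M₁ = 9, y₁ ≡ 1 mod 2. M₂ = 2, y₂ ≡ 5 mod 9. r = 0×9×1 + 6×2×5 ≡ 6 mod 18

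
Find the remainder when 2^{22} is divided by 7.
By Fermat: 2^{6} ≡ 1 (mod 7). 22 = 3×6 + 4. So 2^{22} ≡ 2^{4} ≡ 2 (mod 7)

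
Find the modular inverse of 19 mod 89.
Since 89 is prime, by Fermat 19^(-1) ≡ 19^{87} ≡ 75 mod 89. Verify: 19 × 75 = 1425 ≡ 1 mod 89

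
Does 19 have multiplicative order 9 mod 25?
Powers of 19 mod 25: 19^1≡19, 19^2≡11, 19^3≡9, 19^4≡21, 19^5≡24, 19^6≡6, 19^7≡14, 19^8≡16, 19^9≡4, 19^10≡1. 19^9≡4≢1, so ord ≠ 9. No, the actual order is 10.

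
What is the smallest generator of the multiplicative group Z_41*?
g = 6. For each prime q|40: 6^{20}≡40, 6^{8}≡10, none ≡ 1, so ord_41(6) = 40 and 6 is a primitive root.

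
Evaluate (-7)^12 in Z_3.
Using Fermat: (-7)^{2} ≡ 1 mod 3. 12 ≡ 0 mod 2. So (-7)^{12} ≡ (-7)^{0} ≡ 1 mod 3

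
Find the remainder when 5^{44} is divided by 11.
By Fermat: 5^{10} ≡ 1 (mod 11). 44 = 4×10 + 4. So 5^{44} ≡ 5^{4} ≡ 9 (mod 11)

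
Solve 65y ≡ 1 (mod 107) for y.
Since 107 is prime, by Fermat 65^(-1) ≡ 65^{105} ≡ 28 (mod 107). Verify: 65 × 28 = 1820 ≡ 1 (mod 107)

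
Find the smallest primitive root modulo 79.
g = 3. For each prime q|78: 3^{39}≡78, 3^{26}≡23, 3^{6}≡18, none ≡ 1, so ord_79(3) = 78 and 3 is a primitive root.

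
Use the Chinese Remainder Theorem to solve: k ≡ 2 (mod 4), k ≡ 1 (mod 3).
M = 4 × 3 = 12. M₁ = 3, y₁ ≡ 3 (mod 4). M₂ = 4, y₂ ≡ 1 (mod 3). k = 2×3×3 + 1×4×1 ≡ 10 (mod 12)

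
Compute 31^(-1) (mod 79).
Since 79 is prime, by Fermat 31^(-1) ≡ 31^{77} ≡ 51 (mod 79). Verify: 31 × 51 = 1581 ≡ 1 (mod 79)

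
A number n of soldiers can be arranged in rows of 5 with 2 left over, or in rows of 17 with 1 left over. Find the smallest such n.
M = 5 × 17 = 85. M₁ = 17, y₁ ≡ 3 mod 5. M₂ = 5, y₂ ≡ 7 mod 17. n = 2×17×3 + 1×5×7 ≡ 52 mod 85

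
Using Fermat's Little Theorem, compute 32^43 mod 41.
By Fermat: 32^{40} ≡ 1 mod 41. So 32^{43} = 32^{40} · 32^{3} ≡ 32^{3} ≡ 9 mod 41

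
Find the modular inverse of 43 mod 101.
Since 101 is prime, by Fermat 43^(-1) ≡ 43^{99} ≡ 47 (mod 101). Verify: 43 × 47 = 2021 ≡ 1 (mod 101)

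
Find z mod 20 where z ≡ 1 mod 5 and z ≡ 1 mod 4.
M = 5 × 4 = 20. M₁ = 4, y₁ ≡ 4 mod 5. M₂ = 5, y₂ ≡ 1 mod 4. z = 1×4×4 + 1×5×1 ≡ 1 mod 20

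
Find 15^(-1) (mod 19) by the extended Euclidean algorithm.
Extended GCD: 15(-5) + 19(4) = 1. So 15^(-1) ≡ -5 ≡ 14 (mod 19). Verify: 15 × 14 = 210 ≡ 1 (mod 19)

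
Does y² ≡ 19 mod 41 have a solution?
By Euler's criterion: 19^{20} ≡ 40 mod 41. Since this equals -1 (≡ 40), 19 is not a QR.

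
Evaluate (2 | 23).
(2/23) = 2^{11} mod 23 = 1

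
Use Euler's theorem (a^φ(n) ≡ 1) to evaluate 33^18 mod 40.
By Euler: 33^{16} ≡ 1 (mod 40) since gcd(33, 40) = 1. 18 = 1×16 + 2. So 33^{18} ≡ 33^{2} ≡ 9 (mod 40)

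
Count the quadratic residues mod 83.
For prime 83, there are (p-1)/2 = (83-1)/2 = 41 quadratic residues (excluding 0).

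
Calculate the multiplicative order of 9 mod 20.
Powers of 9 mod 20: 9^1≡9, 9^2≡1. So the order of 9 is 2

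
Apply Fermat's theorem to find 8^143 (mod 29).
By Fermat: 8^{28} ≡ 1 (mod 29). 143 = 5×28 + 3. So 8^{143} ≡ 8^{3} ≡ 19 (mod 29)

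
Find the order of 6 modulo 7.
Powers of 6 mod 7: 6^1≡6, 6^2≡1. Order = 2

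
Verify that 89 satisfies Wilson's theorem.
(88)! mod 89 = 88. Since this equals -1 mod 89, Wilson confirms 89 is prime.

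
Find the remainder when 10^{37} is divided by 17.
By Fermat: 10^{16} ≡ 1 (mod 17). 37 = 2×16 + 5. So 10^{37} ≡ 10^{5} ≡ 6 (mod 17)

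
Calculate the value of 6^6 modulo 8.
By repeated squaring mod 8: 6^{1}≡6, 6^{2}≡4, 6^{4}≡0. Then 6^{6} = 6^{4+2} ≡ 0 × 4 ≡ 0 mod 8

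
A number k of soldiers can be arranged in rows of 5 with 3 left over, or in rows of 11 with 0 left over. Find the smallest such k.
M = 5 × 11 = 55. M₁ = 11, y₁ ≡ 1 (mod 5). M₂ = 5, y₂ ≡ 9 (mod 11). k = 3×11×1 + 0×5×9 ≡ 33 (mod 55)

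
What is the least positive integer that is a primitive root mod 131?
g = 2. For each prime q|130: 2^{65}≡130, 2^{26}≡53, 2^{10}≡107, none ≡ 1, so ord_131(2) = 130 and 2 is a primitive root.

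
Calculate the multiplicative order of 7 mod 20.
Powers of 7 mod 20: 7^1≡7, 7^2≡9, 7^3≡3, 7^4≡1. So the order of 7 is 4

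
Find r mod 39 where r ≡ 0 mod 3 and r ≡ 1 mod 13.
M = 3 × 13 = 39. M₁ = 13, y₁ ≡ 1 mod 3. M₂ = 3, y₂ ≡ 9 mod 13. r = 0×13×1 + 1×3×9 ≡ 27 mod 39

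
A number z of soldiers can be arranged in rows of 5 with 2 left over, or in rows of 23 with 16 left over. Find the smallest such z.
M = 5 × 23 = 115. M₁ = 23, y₁ ≡ 2 (mod 5). M₂ = 5, y₂ ≡ 14 (mod 23). z = 2×23×2 + 16×5×14 ≡ 62 (mod 115)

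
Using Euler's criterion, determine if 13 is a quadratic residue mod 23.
By Euler's criterion: 13^{11} ≡ 1 mod 23. Since this equals 1, 13 is a QR.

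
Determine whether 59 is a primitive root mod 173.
ord_173(59) divides 172. For each prime q|172: 59^{86}≡172, 59^{4}≡95, none ≡ 1. So 59 has order 172 and is a primitive root mod 173.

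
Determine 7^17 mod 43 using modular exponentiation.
By repeated squaring mod 43: 7^{1}≡7, 7^{2}≡6, 7^{4}≡36, 7^{8}≡6, 7^{16}≡36. Then 7^{17} = 7^{16+1} ≡ 36 × 7 ≡ 37 mod 43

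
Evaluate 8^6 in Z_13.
By repeated squaring (mod 13): 8^{1}≡8, 8^{2}≡12, 8^{4}≡1. Then 8^{6} = 8^{4+2} ≡ 1 × 12 ≡ 12 (mod 13)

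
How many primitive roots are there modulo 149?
Number of primitive roots mod 149 = φ(p-1) = φ(148) = 72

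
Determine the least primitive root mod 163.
g = 2. For each prime q|162: 2^{81}≡162, 2^{54}≡104, none ≡ 1, so ord_163(2) = 162 and 2 is a primitive root.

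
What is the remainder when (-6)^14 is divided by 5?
Using Fermat: (-6)^{4} ≡ 1 mod 5. 14 ≡ 2 mod 4. So (-6)^{14} ≡ (-6)^{2} ≡ 1 mod 5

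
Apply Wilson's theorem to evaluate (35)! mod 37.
(36)! = (35)! × (36) ≡ -1 mod 37. So (35)! ≡ -1 × (36)^(-1) ≡ (-1)×(-1) = 1 mod 37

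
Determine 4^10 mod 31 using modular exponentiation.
By repeated squaring (mod 31): 4^{1}≡4, 4^{2}≡16, 4^{4}≡8, 4^{8}≡2. Then 4^{10} = 4^{8+2} ≡ 2 × 16 ≡ 1 (mod 31)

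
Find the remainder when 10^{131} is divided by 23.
By Fermat: 10^{22} ≡ 1 mod 23. 131 = 5×22 + 21. So 10^{131} ≡ 10^{21} ≡ 7 mod 23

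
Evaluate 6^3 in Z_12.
6^{3} = 216 ≡ 0 (mod 12)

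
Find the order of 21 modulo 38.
Powers of 21 mod 38: 21^1≡21, 21^2≡23, 21^3≡27, 21^4≡35, 21^5≡13, 21^6≡7, 21^7≡33, 21^8≡9, 21^9≡37, 21^10≡17, 21^11≡15, 21^12≡11, 21^13≡3, 21^14≡25, 21^15≡31, 21^16≡5, 21^17≡29, 21^18≡1. So the order of 21 is 18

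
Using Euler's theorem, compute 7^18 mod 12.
By Euler: 7^{4} ≡ 1 mod 12 since gcd(7, 12) = 1. 18 = 4×4 + 2. So 7^{18} ≡ 7^{2} ≡ 1 mod 12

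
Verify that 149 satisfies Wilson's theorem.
(148)! mod 149 = 148. Since this equals -1 (mod 149), Wilson confirms 149 is prime.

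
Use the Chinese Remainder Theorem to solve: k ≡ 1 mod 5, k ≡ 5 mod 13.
M = 5 × 13 = 65. M₁ = 13, y₁ ≡ 2 mod 5. M₂ = 5, y₂ ≡ 8 mod 13. k = 1×13×2 + 5×5×8 ≡ 31 mod 65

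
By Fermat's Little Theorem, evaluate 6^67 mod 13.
By Fermat: 6^{12} ≡ 1 (mod 13). 67 = 5×12 + 7. So 6^{67} ≡ 6^{7} ≡ 7 (mod 13)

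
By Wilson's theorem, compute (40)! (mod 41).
By Wilson's theorem, (40)! ≡ -1 ≡ 40 (mod 41)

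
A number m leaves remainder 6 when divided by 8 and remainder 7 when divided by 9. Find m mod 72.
M = 8 × 9 = 72. M₁ = 9, y₁ ≡ 1 mod 8. M₂ = 8, y₂ ≡ 8 mod 9. m = 6×9×1 + 7×8×8 ≡ 70 mod 72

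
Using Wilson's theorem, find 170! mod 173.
(172)! = (170)! × (171) × (172) ≡ -1 mod 173. So (170)! ≡ -1 × [(172)(171)]^(-1) ≡ 86 mod 173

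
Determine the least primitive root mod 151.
g = 6. Powers: [6, 36, 65, 88, 75, 148, 133, 43, 107, ...] generates all 150 non-zero residues.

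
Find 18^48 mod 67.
By repeated squaring mod 67: 18^{1}≡18, 18^{2}≡56, 18^{4}≡54, 18^{8}≡35, 18^{16}≡19, 18^{32}≡26. Then 18^{48} = 18^{32+16} ≡ 26 × 19 ≡ 25 mod 67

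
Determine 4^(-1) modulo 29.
Since 29 is prime, by Fermat 4^(-1) ≡ 4^{27} ≡ 22 mod 29. Verify: 4 × 22 = 88 ≡ 1 mod 29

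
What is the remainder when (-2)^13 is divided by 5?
Using Fermat: (-2)^{4} ≡ 1 mod 5. 13 ≡ 1 mod 4. So (-2)^{13} ≡ (-2)^{1} ≡ 3 mod 5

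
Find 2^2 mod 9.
2^{2} = 4 ≡ 4 mod 9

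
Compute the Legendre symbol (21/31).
(21/31) = 21^{15} mod 31 = -1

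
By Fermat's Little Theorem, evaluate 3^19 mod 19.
By Fermat: 3^{18} ≡ 1 mod 19. So 3^{19} = 3^{18} · 3^{1} ≡ 3^{1} ≡ 3 mod 19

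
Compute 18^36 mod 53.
By repeated squaring mod 53: 18^{1}≡18, 18^{2}≡6, 18^{4}≡36, 18^{8}≡24, 18^{16}≡46, 18^{32}≡49. Then 18^{36} = 18^{32+4} ≡ 49 × 36 ≡ 15 mod 53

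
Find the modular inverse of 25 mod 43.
Since 43 is prime, by Fermat 25^(-1) ≡ 25^{41} ≡ 31 mod 43. Verify: 25 × 31 = 775 ≡ 1 mod 43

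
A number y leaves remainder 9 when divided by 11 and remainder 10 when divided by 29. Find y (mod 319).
M = 11 × 29 = 319. M₁ = 29, y₁ ≡ 8 (mod 11). M₂ = 11, y₂ ≡ 8 (mod 29). y = 9×29×8 + 10×11×8 ≡ 97 (mod 319)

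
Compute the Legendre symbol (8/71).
(8/71) = 8^{35} mod 71 = 1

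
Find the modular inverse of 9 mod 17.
Since 17 is prime, by Fermat 9^(-1) ≡ 9^{15} ≡ 2 mod 17. Verify: 9 × 2 = 18 ≡ 1 mod 17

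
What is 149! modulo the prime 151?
(150)! = (149)! × (150) ≡ -1 (mod 151). So (149)! ≡ -1 × (150)^(-1) ≡ (-1)×(-1) = 1 (mod 151)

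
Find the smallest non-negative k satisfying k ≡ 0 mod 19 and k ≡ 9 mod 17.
M = 19 × 17 = 323. M₁ = 17, y₁ ≡ 9 mod 19. M₂ = 19, y₂ ≡ 9 mod 17. k = 0×17×9 + 9×19×9 ≡ 247 mod 323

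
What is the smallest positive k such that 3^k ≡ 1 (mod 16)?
Powers of 3 mod 16: 3^1≡3, 3^2≡9, 3^3≡11, 3^4≡1. ord_16(3) = 4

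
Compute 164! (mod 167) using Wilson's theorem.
(166)! = (164)! × (165) × (166) ≡ -1 (mod 167). So (164)! ≡ -1 × [(166)(165)]^(-1) ≡ 83 (mod 167)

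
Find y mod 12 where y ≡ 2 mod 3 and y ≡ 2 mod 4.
M = 3 × 4 = 12. M₁ = 4, y₁ ≡ 1 mod 3. M₂ = 3, y₂ ≡ 3 mod 4. y = 2×4×1 + 2×3×3 ≡ 2 mod 12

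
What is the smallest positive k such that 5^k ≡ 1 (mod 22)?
Powers of 5 mod 22: 5^1≡5, 5^2≡3, 5^3≡15, 5^4≡9, 5^5≡1. ord_22(5) = 5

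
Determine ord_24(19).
Powers of 19 mod 24: 19^1≡19, 19^2≡1. Order = 2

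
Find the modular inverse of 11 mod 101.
Since 101 is prime, by Fermat 11^(-1) ≡ 11^{99} ≡ 46 mod 101. Verify: 11 × 46 = 506 ≡ 1 mod 101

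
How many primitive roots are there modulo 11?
There are φ(11-1) = φ(10) = 4 primitive roots modulo 11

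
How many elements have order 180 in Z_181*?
A prime p has φ(p-1) primitive roots; here φ(180) = 48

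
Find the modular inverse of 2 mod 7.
Since 7 is prime, by Fermat 2^(-1) ≡ 2^{5} ≡ 4 mod 7. Verify: 2 × 4 = 8 ≡ 1 mod 7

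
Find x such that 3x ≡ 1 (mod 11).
Since 11 is prime, by Fermat 3^(-1) ≡ 3^{9} ≡ 4 (mod 11). Verify: 3 × 4 = 12 ≡ 1 (mod 11)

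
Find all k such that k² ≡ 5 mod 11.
The square roots of 5 mod 11 are 4 and 7. Verify: 4² = 16 ≡ 5 mod 11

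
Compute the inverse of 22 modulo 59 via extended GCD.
Extended GCD: 22(-8) + 59(3) = 1. So 22^(-1) ≡ -8 ≡ 51 mod 59. Verify: 22 × 51 = 1122 ≡ 1 mod 59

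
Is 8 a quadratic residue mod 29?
By Euler's criterion: 8^{14} ≡ 28 (mod 29). Since this equals -1 (≡ 28), 8 is not a QR.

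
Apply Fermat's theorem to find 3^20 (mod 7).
By Fermat: 3^{6} ≡ 1 (mod 7). 20 = 3×6 + 2. So 3^{20} ≡ 3^{2} ≡ 2 (mod 7)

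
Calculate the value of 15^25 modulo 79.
By repeated squaring (mod 79): 15^{1}≡15, 15^{2}≡67, 15^{4}≡65, 15^{8}≡38, 15^{16}≡22. Then 15^{25} = 15^{16+8+1} ≡ 22 × 38 × 15 ≡ 58 (mod 79)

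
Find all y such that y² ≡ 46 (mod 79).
The square roots of 46 mod 79 are 21 and 58. Verify: 21² = 441 ≡ 46 (mod 79)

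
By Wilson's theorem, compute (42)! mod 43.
By Wilson's theorem, (42)! ≡ -1 ≡ 42 mod 43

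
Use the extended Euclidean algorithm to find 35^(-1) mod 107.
Extended GCD: 35(52) + 107(-17) = 1. So 35^(-1) ≡ 52 (mod 107). Verify: 35 × 52 = 1820 ≡ 1 (mod 107)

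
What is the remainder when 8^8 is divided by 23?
By repeated squaring (mod 23): 8^{1}≡8, 8^{2}≡18, 8^{4}≡2, 8^{8}≡4. So 8^{8} ≡ 4 (mod 23)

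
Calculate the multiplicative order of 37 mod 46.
Powers of 37 mod 46: 37^1≡37, 37^2≡35, 37^3≡7, 37^4≡29, 37^5≡15, 37^6≡3, 37^7≡19, 37^8≡13, 37^9≡21, 37^10≡41, 37^11≡45, 37^12≡9, 37^13≡11, 37^14≡39, 37^15≡17, 37^16≡31, 37^17≡43, 37^18≡27, 37^19≡33, 37^20≡25, 37^21≡5, 37^22≡1. Order = 22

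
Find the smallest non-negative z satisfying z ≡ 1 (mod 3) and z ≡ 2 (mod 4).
M = 3 × 4 = 12. M₁ = 4, y₁ ≡ 1 (mod 3). M₂ = 3, y₂ ≡ 3 (mod 4). z = 1×4×1 + 2×3×3 ≡ 10 (mod 12)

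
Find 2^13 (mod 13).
Using Fermat: 2^{12} ≡ 1 (mod 13). 13 ≡ 1 (mod 12). So 2^{13} ≡ 2^{1} ≡ 2 (mod 13)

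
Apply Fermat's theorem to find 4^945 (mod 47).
By Fermat: 4^{46} ≡ 1 (mod 47). 945 ≡ 25 (mod 46). So 4^{945} ≡ 4^{25} ≡ 16 (mod 47)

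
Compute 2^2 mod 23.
2^{2} = 4 ≡ 4 mod 23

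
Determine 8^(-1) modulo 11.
Since 11 is prime, by Fermat 8^(-1) ≡ 8^{9} ≡ 7 mod 11. Verify: 8 × 7 = 56 ≡ 1 mod 11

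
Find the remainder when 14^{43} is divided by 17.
By Fermat: 14^{16} ≡ 1 (mod 17). 43 = 2×16 + 11. So 14^{43} ≡ 14^{11} ≡ 10 (mod 17)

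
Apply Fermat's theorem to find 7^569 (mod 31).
By Fermat: 7^{30} ≡ 1 (mod 31). 569 ≡ 29 (mod 30). So 7^{569} ≡ 7^{29} ≡ 9 (mod 31)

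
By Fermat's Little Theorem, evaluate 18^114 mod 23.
By Fermat: 18^{22} ≡ 1 (mod 23). 114 = 5×22 + 4. So 18^{114} ≡ 18^{4} ≡ 4 (mod 23)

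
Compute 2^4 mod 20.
2^{4} = 16 ≡ 16 mod 20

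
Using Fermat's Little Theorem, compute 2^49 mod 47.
By Fermat: 2^{46} ≡ 1 (mod 47). So 2^{49} = 2^{46} · 2^{3} ≡ 2^{3} ≡ 8 (mod 47)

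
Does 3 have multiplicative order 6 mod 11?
Powers of 3 mod 11: 3^1≡3, 3^2≡9, 3^3≡5, 3^4≡4, 3^5≡1. Already 3^5≡1, so the order is 5 < 6. No, the actual order is 5.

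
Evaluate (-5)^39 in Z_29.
Using Fermat: (-5)^{28} ≡ 1 (mod 29). 39 ≡ 11 (mod 28). So (-5)^{39} ≡ (-5)^{11} ≡ 16 (mod 29)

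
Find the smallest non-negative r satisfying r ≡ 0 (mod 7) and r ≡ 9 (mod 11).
M = 7 × 11 = 77. M₁ = 11, y₁ ≡ 2 (mod 7). M₂ = 7, y₂ ≡ 8 (mod 11). r = 0×11×2 + 9×7×8 ≡ 42 (mod 77)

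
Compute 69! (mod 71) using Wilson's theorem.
(70)! = (69)! × (70) ≡ -1 (mod 71). So (69)! ≡ -1 × (70)^(-1) ≡ (-1)×(-1) = 1 (mod 71)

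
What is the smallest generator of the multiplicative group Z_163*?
g = 2. Powers: [2, 4, 8, 16, 32, 64, ...] generates all 162 non-zero residues.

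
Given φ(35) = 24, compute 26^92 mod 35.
By Euler: 26^{24} ≡ 1 (mod 35) since gcd(26, 35) = 1. 92 = 3×24 + 20. So 26^{92} ≡ 26^{20} ≡ 11 (mod 35)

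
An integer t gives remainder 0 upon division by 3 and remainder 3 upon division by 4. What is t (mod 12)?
M = 3 × 4 = 12. M₁ = 4, y₁ ≡ 1 (mod 3). M₂ = 3, y₂ ≡ 3 (mod 4). t = 0×4×1 + 3×3×3 ≡ 3 (mod 12)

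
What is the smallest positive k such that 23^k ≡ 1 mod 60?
Powers of 23 mod 60: 23^1≡23, 23^2≡49, 23^3≡47, 23^4≡1. So the order of 23 is 4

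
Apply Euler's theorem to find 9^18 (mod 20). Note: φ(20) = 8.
By Euler: 9^{8} ≡ 1 (mod 20) since gcd(9, 20) = 1. 18 = 2×8 + 2. So 9^{18} ≡ 9^{2} ≡ 1 (mod 20)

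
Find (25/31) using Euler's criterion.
(25/31) = 25^{15} mod 31 = 1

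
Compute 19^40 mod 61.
By repeated squaring (mod 61): 19^{1}≡19, 19^{2}≡56, 19^{4}≡25, 19^{8}≡15, 19^{16}≡42, 19^{32}≡56. Then 19^{40} = 19^{32+8} ≡ 56 × 15 ≡ 47 (mod 61)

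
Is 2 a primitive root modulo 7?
2^{3} ≡ 1 mod 7 and 3 < 6, so ord_7(2) = 3 ≠ 6 and 2 is not a primitive root.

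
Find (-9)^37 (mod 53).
By repeated squaring (mod 53): (-9)^{1}≡44, (-9)^{2}≡28, (-9)^{4}≡42, (-9)^{8}≡15, (-9)^{16}≡13, (-9)^{32}≡10. Then (-9)^{37} = (-9)^{32+4+1} ≡ 10 × 42 × 44 ≡ 36 (mod 53)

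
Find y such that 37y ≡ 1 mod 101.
Since 101 is prime, by Fermat 37^(-1) ≡ 37^{99} ≡ 71 mod 101. Verify: 37 × 71 = 2627 ≡ 1 mod 101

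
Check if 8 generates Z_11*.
ord_11(8) divides 10. For each prime q|10: 8^{5}≡10, 8^{2}≡9, none ≡ 1. So 8 has order 10 and is a primitive root mod 11.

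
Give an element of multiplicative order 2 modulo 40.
31 has order 2 mod 40 since 31^{2} ≡ 1 (mod 40) and no smaller power works.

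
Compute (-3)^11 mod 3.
By repeated squaring mod 3: (-3)^{1}≡0, (-3)^{2}≡0, (-3)^{4}≡0, (-3)^{8}≡0. Then (-3)^{11} = (-3)^{8+2+1} ≡ 0 × 0 × 0 ≡ 0 mod 3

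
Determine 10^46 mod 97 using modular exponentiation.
By repeated squaring mod 97: 10^{1}≡10, 10^{2}≡3, 10^{4}≡9, 10^{8}≡81, 10^{16}≡62, 10^{32}≡61. Then 10^{46} = 10^{32+8+4+2} ≡ 61 × 81 × 9 × 3 ≡ 32 mod 97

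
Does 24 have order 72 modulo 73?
24^{12} ≡ 1 mod 73 and 12 < 72, so ord_73(24) = 12 ≠ 72 and 24 is not a primitive root.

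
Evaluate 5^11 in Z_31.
By repeated squaring (mod 31): 5^{1}≡5, 5^{2}≡25, 5^{4}≡5, 5^{8}≡25. Then 5^{11} = 5^{8+2+1} ≡ 25 × 25 × 5 ≡ 25 (mod 31)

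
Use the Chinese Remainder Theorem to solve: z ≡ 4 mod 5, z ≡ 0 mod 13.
M = 5 × 13 = 65. M₁ = 13, y₁ ≡ 2 mod 5. M₂ = 5, y₂ ≡ 8 mod 13. z = 4×13×2 + 0×5×8 ≡ 39 mod 65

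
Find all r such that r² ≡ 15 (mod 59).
The square roots of 15 mod 59 are 29 and 30. Verify: 29² = 841 ≡ 15 (mod 59)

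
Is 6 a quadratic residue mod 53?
By Euler's criterion: 6^{26} ≡ 1 mod 53. Since this equals 1, 6 is a QR.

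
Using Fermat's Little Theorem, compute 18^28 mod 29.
By Fermat's Little Theorem, 18^{28} ≡ 1 mod 29 since 29 is prime and gcd(18, 29) = 1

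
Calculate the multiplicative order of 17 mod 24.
Powers of 17 mod 24: 17^1≡17, 17^2≡1. So the order of 17 is 2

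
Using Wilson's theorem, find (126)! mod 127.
By Wilson's theorem, (126)! ≡ -1 ≡ 126 (mod 127)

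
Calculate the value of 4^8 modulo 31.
By repeated squaring (mod 31): 4^{1}≡4, 4^{2}≡16, 4^{4}≡8, 4^{8}≡2. So 4^{8} ≡ 2 (mod 31)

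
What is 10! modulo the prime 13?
(12)! = (10)! × (11) × (12) ≡ -1 mod 13. So (10)! ≡ -1 × [(12)(11)]^(-1) ≡ 6 mod 13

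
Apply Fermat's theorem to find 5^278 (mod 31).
By Fermat: 5^{30} ≡ 1 (mod 31). 278 ≡ 8 (mod 30). So 5^{278} ≡ 5^{8} ≡ 25 (mod 31)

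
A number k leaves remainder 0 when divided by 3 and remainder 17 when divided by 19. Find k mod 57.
M = 3 × 19 = 57. M₁ = 19, y₁ ≡ 1 mod 3. M₂ = 3, y₂ ≡ 13 mod 19. k = 0×19×1 + 17×3×13 ≡ 36 mod 57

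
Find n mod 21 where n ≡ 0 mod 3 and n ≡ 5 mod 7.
M = 3 × 7 = 21. M₁ = 7, y₁ ≡ 1 mod 3. M₂ = 3, y₂ ≡ 5 mod 7. n = 0×7×1 + 5×3×5 ≡ 12 mod 21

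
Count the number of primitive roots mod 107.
There are φ(107-1) = φ(106) = 52 primitive roots modulo 107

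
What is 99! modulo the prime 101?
(100)! = (99)! × (100) ≡ -1 (mod 101). So (99)! ≡ -1 × (100)^(-1) ≡ (-1)×(-1) = 1 (mod 101)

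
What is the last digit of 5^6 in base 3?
Using Fermat: 5^{2} ≡ 1 (mod 3). 6 ≡ 0 (mod 2). So 5^{6} ≡ 5^{0} ≡ 1 (mod 3)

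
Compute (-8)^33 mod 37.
By repeated squaring mod 37: (-8)^{1}≡29, (-8)^{2}≡27, (-8)^{4}≡26, (-8)^{8}≡10, (-8)^{16}≡26, (-8)^{32}≡10. Then (-8)^{33} = (-8)^{32+1} ≡ 10 × 29 ≡ 31 mod 37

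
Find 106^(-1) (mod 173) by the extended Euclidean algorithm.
Extended GCD: 106(-31) + 173(19) = 1. So 106^(-1) ≡ -31 ≡ 142 (mod 173). Verify: 106 × 142 = 15052 ≡ 1 (mod 173)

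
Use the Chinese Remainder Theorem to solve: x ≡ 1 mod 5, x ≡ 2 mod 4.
M = 5 × 4 = 20. M₁ = 4, y₁ ≡ 4 mod 5. M₂ = 5, y₂ ≡ 1 mod 4. x = 1×4×4 + 2×5×1 ≡ 6 mod 20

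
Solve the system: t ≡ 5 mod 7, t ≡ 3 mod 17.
M = 7 × 17 = 119. M₁ = 17, y₁ ≡ 5 mod 7. M₂ = 7, y₂ ≡ 5 mod 17. t = 5×17×5 + 3×7×5 ≡ 54 mod 119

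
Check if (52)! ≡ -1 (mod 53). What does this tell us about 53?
(52)! mod 53 = 52. Since this equals -1 (mod 53), Wilson confirms 53 is prime.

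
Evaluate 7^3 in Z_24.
7^{3} = 343 ≡ 7 mod 24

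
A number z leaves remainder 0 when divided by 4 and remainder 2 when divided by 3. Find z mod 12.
M = 4 × 3 = 12. M₁ = 3, y₁ ≡ 3 mod 4. M₂ = 4, y₂ ≡ 1 mod 3. z = 0×3×3 + 2×4×1 ≡ 8 mod 12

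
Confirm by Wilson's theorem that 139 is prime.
(138)! mod 139 = 138. Since this equals -1 mod 139, Wilson confirms 139 is prime.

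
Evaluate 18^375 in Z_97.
Using Fermat: 18^{96} ≡ 1 (mod 97). 375 ≡ 87 (mod 96). So 18^{375} ≡ 18^{87} ≡ 70 (mod 97)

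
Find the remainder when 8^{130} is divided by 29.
By Fermat: 8^{28} ≡ 1 (mod 29). 130 = 4×28 + 18. So 8^{130} ≡ 8^{18} ≡ 22 (mod 29)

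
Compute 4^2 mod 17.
4^{2} = 16 ≡ 16 mod 17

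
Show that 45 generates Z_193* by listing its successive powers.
45^1, 45^2, ..., 45^{192} mod 193: [45, 95, 29, 147, 53, 69, 17, 186, 71, 107, 183, 129, 15, 96, 74, 49, 82, 23, 70, 62, 88, 100, 61, 43, 5, 32, 89, 145, 156, 72, 152, 85, 158, 162, 149, 143, 66, 75, 94, 177, 52, 24, 115, 157, 117, 54, 114, 112, 22, 25, 160, 59, 146, 8, 167, 181, 39, 18, 38, 166, 136, 137, 182, 84, 113, 67, 120, 189, 13, 6, 77, 184, 174, 110, 125, 28, 102, 151, 40, 63, 133, 2, 90, 190, 58, 101, 106, 138, 34, 179, 142, 21, 173, 65, 30, 192, 148, 98, 164, 46, 140, 124, 176, 7, 122, 86, 10, 64, 178, 97, 119, 144, 111, 170, 123, 131, 105, 93, 132, 150, 188, 161, 104, 48, 37, 121, 41, 108, 35, 31, 44, 50, 127, 118, 99, 16, 141, 169, 78, 36, 76, 139, 79, 81, 171, 168, 33, 134, 47, 185, 26, 12, 154, 175, 155, 27, 57, 56, 11, 109, 80, 126, 73, 4, 180, 187, 116, 9, 19, 83, 68, 165, 91, 42, 153, 130, 60, 191, 103, 3, 135, 92, 87, 55, 159, 14, 51, 172, 20, 128, 163, 1]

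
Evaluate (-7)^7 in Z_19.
By repeated squaring mod 19: (-7)^{1}≡12, (-7)^{2}≡11, (-7)^{4}≡7. Then (-7)^{7} = (-7)^{4+2+1} ≡ 7 × 11 × 12 ≡ 12 mod 19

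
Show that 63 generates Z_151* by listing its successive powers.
63^1, 63^2, ..., 63^{150} mod 151: [63, 43, 142, 37, 66, 81, 120, 10, 26, 128, 61, 68, 56, 55, 143, 100, 109, 72, 6, 76, 107, 97, 71, 94, 33, 116, 60, 5, 13, 64, 106, 34, 28, 103, 147, 50, 130, 36, 3, 38, 129, 124, 111, 47, 92, 58, 30, 78, 82, 32, 53, 17, 14, 127, 149, 25, 65, 18, 77, 19, 140, 62, 131, 99, 46, 29, 15, 39, 41, 16, 102, 84, 7, 139, 150, 88, 108, 9, 114, 85, 70, 31, 141, 125, 23, 90, 83, 95, 96, 8, 51, 42, 79, 145, 75, 44, 54, 80, 57, 118, 35, 91, 146, 138, 87, 45, 117, 123, 48, 4, 101, 21, 115, 148, 113, 22, 27, 40, 104, 59, 93, 121, 73, 69, 119, 98, 134, 137, 24, 2, 126, 86, 133, 74, 132, 11, 89, 20, 52, 105, 122, 136, 112, 110, 135, 49, 67, 144, 12, 1]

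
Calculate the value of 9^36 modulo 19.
Using Fermat: 9^{18} ≡ 1 (mod 19). 36 ≡ 0 (mod 18). So 9^{36} ≡ 9^{0} ≡ 1 (mod 19)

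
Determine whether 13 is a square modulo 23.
By Euler's criterion: 13^{11} ≡ 1 mod 23. Since this equals 1, 13 is a QR.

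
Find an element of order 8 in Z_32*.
3 has order 8 mod 32 since 3^{8} ≡ 1 (mod 32) and no smaller power works.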